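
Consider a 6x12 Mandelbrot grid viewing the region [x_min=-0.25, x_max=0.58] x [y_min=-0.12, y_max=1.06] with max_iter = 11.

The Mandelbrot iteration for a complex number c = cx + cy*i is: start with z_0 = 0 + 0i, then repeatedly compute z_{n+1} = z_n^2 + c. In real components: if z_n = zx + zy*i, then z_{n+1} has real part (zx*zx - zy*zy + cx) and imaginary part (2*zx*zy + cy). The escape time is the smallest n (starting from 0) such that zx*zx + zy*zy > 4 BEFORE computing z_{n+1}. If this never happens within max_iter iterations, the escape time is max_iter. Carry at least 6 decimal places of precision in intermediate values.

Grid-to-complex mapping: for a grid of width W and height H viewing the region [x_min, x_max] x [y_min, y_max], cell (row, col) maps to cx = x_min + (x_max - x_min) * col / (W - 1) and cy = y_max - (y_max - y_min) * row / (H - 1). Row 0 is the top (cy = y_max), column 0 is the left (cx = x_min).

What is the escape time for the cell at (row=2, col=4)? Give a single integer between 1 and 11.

z_0 = 0 + 0i, c = 0.4140 + 0.8455i
Iter 1: z = 0.4140 + 0.8455i, |z|^2 = 0.8862
Iter 2: z = -0.1294 + 1.5455i, |z|^2 = 2.4053
Iter 3: z = -1.9578 + 0.4455i, |z|^2 = 4.0314
Escaped at iteration 3

Answer: 3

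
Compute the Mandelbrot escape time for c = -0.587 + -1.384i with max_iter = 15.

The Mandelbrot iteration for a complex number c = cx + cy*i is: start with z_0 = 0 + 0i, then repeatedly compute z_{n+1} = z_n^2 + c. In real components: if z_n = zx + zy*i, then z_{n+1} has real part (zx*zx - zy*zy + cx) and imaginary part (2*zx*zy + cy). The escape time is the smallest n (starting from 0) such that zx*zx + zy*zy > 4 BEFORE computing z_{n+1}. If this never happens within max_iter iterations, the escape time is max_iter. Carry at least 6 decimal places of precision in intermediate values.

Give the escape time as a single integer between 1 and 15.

z_0 = 0 + 0i, c = -0.5870 + -1.3840i
Iter 1: z = -0.5870 + -1.3840i, |z|^2 = 2.2600
Iter 2: z = -2.1579 + 0.2408i, |z|^2 = 4.7145
Escaped at iteration 2

Answer: 2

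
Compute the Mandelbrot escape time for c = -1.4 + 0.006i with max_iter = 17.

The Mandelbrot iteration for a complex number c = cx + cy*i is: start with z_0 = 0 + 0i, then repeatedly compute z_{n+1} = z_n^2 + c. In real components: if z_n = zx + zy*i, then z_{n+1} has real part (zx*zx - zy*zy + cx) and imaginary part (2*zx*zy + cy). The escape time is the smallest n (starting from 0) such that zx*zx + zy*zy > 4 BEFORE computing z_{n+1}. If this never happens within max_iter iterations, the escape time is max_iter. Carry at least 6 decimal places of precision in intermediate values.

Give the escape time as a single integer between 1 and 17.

Answer: 17

Derivation:
z_0 = 0 + 0i, c = -1.4000 + 0.0060i
Iter 1: z = -1.4000 + 0.0060i, |z|^2 = 1.9600
Iter 2: z = 0.5600 + -0.0108i, |z|^2 = 0.3137
Iter 3: z = -1.0866 + -0.0061i, |z|^2 = 1.1806
Iter 4: z = -0.2194 + 0.0192i, |z|^2 = 0.0485
Iter 5: z = -1.3522 + -0.0024i, |z|^2 = 1.8285
Iter 6: z = 0.4285 + 0.0126i, |z|^2 = 0.1838
Iter 7: z = -1.2166 + 0.0168i, |z|^2 = 1.4803
Iter 8: z = 0.0797 + -0.0349i, |z|^2 = 0.0076
Iter 9: z = -1.3949 + 0.0004i, |z|^2 = 1.9456
Iter 10: z = 0.5456 + 0.0048i, |z|^2 = 0.2978
Iter 11: z = -1.1023 + 0.0112i, |z|^2 = 1.2152
Iter 12: z = -0.1851 + -0.0187i, |z|^2 = 0.0346
Iter 13: z = -1.3661 + 0.0129i, |z|^2 = 1.8664
Iter 14: z = 0.4661 + -0.0293i, |z|^2 = 0.2181
Iter 15: z = -1.1836 + -0.0214i, |z|^2 = 1.4015
Iter 16: z = 0.0006 + 0.0566i, |z|^2 = 0.0032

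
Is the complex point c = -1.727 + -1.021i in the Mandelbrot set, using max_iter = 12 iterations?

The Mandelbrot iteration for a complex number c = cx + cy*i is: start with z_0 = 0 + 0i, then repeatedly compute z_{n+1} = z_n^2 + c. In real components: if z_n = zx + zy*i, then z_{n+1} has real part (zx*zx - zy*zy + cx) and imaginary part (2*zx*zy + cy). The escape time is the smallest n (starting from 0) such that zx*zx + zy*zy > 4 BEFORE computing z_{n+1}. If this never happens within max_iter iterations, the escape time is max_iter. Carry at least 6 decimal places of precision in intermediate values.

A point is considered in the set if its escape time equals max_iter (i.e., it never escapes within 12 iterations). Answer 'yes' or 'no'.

Answer: no

Derivation:
z_0 = 0 + 0i, c = -1.7270 + -1.0210i
Iter 1: z = -1.7270 + -1.0210i, |z|^2 = 4.0250
Escaped at iteration 1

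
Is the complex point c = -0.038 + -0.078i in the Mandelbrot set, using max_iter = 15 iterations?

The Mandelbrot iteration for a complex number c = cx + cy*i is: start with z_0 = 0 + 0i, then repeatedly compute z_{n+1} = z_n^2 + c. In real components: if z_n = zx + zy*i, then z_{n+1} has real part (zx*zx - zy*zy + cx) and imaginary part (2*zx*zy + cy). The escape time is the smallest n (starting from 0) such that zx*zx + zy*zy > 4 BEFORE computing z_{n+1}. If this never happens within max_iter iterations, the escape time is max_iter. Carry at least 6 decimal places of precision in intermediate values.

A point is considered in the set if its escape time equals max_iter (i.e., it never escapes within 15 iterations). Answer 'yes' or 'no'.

Answer: yes

Derivation:
z_0 = 0 + 0i, c = -0.0380 + -0.0780i
Iter 1: z = -0.0380 + -0.0780i, |z|^2 = 0.0075
Iter 2: z = -0.0426 + -0.0721i, |z|^2 = 0.0070
Iter 3: z = -0.0414 + -0.0719i, |z|^2 = 0.0069
Iter 4: z = -0.0415 + -0.0721i, |z|^2 = 0.0069
Iter 5: z = -0.0415 + -0.0720i, |z|^2 = 0.0069
Iter 6: z = -0.0415 + -0.0720i, |z|^2 = 0.0069
Iter 7: z = -0.0415 + -0.0720i, |z|^2 = 0.0069
Iter 8: z = -0.0415 + -0.0720i, |z|^2 = 0.0069
Iter 9: z = -0.0415 + -0.0720i, |z|^2 = 0.0069
Iter 10: z = -0.0415 + -0.0720i, |z|^2 = 0.0069
Iter 11: z = -0.0415 + -0.0720i, |z|^2 = 0.0069
Iter 12: z = -0.0415 + -0.0720i, |z|^2 = 0.0069
Iter 13: z = -0.0415 + -0.0720i, |z|^2 = 0.0069
Iter 14: z = -0.0415 + -0.0720i, |z|^2 = 0.0069
Did not escape in 15 iterations → in set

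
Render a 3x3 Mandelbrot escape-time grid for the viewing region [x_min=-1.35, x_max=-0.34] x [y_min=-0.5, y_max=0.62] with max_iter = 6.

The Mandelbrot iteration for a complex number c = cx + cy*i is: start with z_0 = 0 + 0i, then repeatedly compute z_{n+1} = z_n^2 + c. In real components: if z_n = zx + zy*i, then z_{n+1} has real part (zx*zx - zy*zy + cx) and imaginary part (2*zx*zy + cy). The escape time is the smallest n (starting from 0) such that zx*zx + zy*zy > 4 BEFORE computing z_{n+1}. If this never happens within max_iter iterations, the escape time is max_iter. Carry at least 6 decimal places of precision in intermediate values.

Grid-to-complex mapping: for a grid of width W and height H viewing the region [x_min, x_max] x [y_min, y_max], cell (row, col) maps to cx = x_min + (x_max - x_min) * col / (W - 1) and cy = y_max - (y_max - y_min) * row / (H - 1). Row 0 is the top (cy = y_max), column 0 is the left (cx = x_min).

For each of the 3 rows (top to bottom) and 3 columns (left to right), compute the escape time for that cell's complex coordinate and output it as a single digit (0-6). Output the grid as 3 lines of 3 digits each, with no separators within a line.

(row=0, col=0): c = -1.3500 + 0.6200i → escape time 3
(row=0, col=1): c = -0.8450 + 0.6200i → escape time 5
(row=0, col=2): c = -0.3400 + 0.6200i → escape time 6
(row=1, col=0): c = -1.3500 + 0.0600i → escape time 6
(row=1, col=1): c = -0.8450 + 0.0600i → escape time 6
(row=1, col=2): c = -0.3400 + 0.0600i → escape time 6
(row=2, col=0): c = -1.3500 + -0.5000i → escape time 3
(row=2, col=1): c = -0.8450 + -0.5000i → escape time 6
(row=2, col=2): c = -0.3400 + -0.5000i → escape time 6

Answer: 356
666
366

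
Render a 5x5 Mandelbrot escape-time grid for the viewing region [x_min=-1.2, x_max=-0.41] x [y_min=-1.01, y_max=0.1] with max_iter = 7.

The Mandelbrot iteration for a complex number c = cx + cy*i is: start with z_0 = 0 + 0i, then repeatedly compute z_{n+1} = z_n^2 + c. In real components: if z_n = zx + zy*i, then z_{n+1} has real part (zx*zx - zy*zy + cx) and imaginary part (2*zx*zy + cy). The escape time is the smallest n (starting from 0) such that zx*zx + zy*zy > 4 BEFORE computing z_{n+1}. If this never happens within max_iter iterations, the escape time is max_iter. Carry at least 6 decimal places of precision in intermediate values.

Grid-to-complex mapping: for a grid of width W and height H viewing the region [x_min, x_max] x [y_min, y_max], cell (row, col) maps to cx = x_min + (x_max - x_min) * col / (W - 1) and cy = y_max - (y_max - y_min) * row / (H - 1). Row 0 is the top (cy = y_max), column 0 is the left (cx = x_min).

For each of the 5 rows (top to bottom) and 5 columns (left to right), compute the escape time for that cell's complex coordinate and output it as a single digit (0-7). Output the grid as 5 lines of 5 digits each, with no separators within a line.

(row=0, col=0): c = -1.2000 + 0.1000i → escape time 7
(row=0, col=1): c = -1.0025 + 0.1000i → escape time 7
(row=0, col=2): c = -0.8050 + 0.1000i → escape time 7
(row=0, col=3): c = -0.6075 + 0.1000i → escape time 7
(row=0, col=4): c = -0.4100 + 0.1000i → escape time 7
(row=1, col=0): c = -1.2000 + -0.1775i → escape time 7
(row=1, col=1): c = -1.0025 + -0.1775i → escape time 7
(row=1, col=2): c = -0.8050 + -0.1775i → escape time 7
(row=1, col=3): c = -0.6075 + -0.1775i → escape time 7
(row=1, col=4): c = -0.4100 + -0.1775i → escape time 7
(row=2, col=0): c = -1.2000 + -0.4550i → escape time 6
(row=2, col=1): c = -1.0025 + -0.4550i → escape time 5
(row=2, col=2): c = -0.8050 + -0.4550i → escape time 6
(row=2, col=3): c = -0.6075 + -0.4550i → escape time 7
(row=2, col=4): c = -0.4100 + -0.4550i → escape time 7
(row=3, col=0): c = -1.2000 + -0.7325i → escape time 3
(row=3, col=1): c = -1.0025 + -0.7325i → escape time 4
(row=3, col=2): c = -0.8050 + -0.7325i → escape time 4
(row=3, col=3): c = -0.6075 + -0.7325i → escape time 6
(row=3, col=4): c = -0.4100 + -0.7325i → escape time 7
(row=4, col=0): c = -1.2000 + -1.0100i → escape time 3
(row=4, col=1): c = -1.0025 + -1.0100i → escape time 3
(row=4, col=2): c = -0.8050 + -1.0100i → escape time 3
(row=4, col=3): c = -0.6075 + -1.0100i → escape time 4
(row=4, col=4): c = -0.4100 + -1.0100i → escape time 4

Answer: 77777
77777
65677
34467
33344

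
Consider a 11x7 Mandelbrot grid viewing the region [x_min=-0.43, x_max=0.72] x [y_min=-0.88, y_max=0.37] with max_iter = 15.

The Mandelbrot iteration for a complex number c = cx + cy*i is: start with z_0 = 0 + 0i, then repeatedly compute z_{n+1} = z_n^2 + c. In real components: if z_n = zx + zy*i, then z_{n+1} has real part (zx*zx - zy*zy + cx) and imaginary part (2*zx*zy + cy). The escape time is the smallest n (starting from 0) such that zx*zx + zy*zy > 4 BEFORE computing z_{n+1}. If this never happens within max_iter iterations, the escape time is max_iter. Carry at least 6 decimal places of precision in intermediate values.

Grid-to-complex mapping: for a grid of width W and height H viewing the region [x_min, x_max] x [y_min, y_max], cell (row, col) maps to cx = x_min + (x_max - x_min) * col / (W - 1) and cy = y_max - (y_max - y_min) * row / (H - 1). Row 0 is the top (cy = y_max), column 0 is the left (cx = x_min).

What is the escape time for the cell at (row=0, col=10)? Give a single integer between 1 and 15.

Answer: 3

Derivation:
z_0 = 0 + 0i, c = 0.7200 + 0.3700i
Iter 1: z = 0.7200 + 0.3700i, |z|^2 = 0.6553
Iter 2: z = 1.1015 + 0.9028i, |z|^2 = 2.0284
Iter 3: z = 1.1183 + 2.3589i, |z|^2 = 6.8148
Escaped at iteration 3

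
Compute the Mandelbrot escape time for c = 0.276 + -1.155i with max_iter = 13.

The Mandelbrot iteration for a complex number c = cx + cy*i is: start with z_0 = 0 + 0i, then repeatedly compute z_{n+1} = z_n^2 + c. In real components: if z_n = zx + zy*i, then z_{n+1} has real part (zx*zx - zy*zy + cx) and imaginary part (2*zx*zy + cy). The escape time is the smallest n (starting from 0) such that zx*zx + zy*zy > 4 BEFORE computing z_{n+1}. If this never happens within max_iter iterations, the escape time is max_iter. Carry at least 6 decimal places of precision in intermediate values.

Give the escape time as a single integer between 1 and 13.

z_0 = 0 + 0i, c = 0.2760 + -1.1550i
Iter 1: z = 0.2760 + -1.1550i, |z|^2 = 1.4102
Iter 2: z = -0.9818 + -1.7926i, |z|^2 = 4.1773
Escaped at iteration 2

Answer: 2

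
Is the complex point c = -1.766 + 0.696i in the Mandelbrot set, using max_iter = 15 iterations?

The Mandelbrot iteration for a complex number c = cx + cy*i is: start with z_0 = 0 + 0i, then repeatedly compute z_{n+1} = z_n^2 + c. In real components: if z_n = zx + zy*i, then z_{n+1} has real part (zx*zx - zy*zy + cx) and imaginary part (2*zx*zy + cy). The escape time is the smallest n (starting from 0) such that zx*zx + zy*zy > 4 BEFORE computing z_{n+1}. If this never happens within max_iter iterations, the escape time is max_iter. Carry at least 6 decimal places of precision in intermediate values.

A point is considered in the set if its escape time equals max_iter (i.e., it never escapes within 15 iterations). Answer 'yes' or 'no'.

Answer: no

Derivation:
z_0 = 0 + 0i, c = -1.7660 + 0.6960i
Iter 1: z = -1.7660 + 0.6960i, |z|^2 = 3.6032
Iter 2: z = 0.8683 + -1.7623i, |z|^2 = 3.8596
Iter 3: z = -4.1176 + -2.3645i, |z|^2 = 22.5454
Escaped at iteration 3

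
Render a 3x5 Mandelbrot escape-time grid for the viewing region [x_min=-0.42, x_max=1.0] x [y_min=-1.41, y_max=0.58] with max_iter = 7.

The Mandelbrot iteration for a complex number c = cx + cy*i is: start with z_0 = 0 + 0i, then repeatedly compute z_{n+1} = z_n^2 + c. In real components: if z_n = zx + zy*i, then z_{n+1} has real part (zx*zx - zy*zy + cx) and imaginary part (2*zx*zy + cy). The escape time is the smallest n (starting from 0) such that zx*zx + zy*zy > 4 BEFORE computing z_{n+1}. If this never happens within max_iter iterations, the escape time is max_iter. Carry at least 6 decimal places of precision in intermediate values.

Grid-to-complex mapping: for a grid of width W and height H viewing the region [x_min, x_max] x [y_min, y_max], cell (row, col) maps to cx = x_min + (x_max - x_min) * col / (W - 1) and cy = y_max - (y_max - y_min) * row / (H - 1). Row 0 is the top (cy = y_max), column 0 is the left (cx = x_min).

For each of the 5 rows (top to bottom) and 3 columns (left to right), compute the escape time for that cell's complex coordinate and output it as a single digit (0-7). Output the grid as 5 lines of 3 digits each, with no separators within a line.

Answer: 772
772
772
542
222

Derivation:
(row=0, col=0): c = -0.4200 + 0.5800i → escape time 7
(row=0, col=1): c = 0.2900 + 0.5800i → escape time 7
(row=0, col=2): c = 1.0000 + 0.5800i → escape time 2
(row=1, col=0): c = -0.4200 + 0.0825i → escape time 7
(row=1, col=1): c = 0.2900 + 0.0825i → escape time 7
(row=1, col=2): c = 1.0000 + 0.0825i → escape time 2
(row=2, col=0): c = -0.4200 + -0.4150i → escape time 7
(row=2, col=1): c = 0.2900 + -0.4150i → escape time 7
(row=2, col=2): c = 1.0000 + -0.4150i → escape time 2
(row=3, col=0): c = -0.4200 + -0.9125i → escape time 5
(row=3, col=1): c = 0.2900 + -0.9125i → escape time 4
(row=3, col=2): c = 1.0000 + -0.9125i → escape time 2
(row=4, col=0): c = -0.4200 + -1.4100i → escape time 2
(row=4, col=1): c = 0.2900 + -1.4100i → escape time 2
(row=4, col=2): c = 1.0000 + -1.4100i → escape time 2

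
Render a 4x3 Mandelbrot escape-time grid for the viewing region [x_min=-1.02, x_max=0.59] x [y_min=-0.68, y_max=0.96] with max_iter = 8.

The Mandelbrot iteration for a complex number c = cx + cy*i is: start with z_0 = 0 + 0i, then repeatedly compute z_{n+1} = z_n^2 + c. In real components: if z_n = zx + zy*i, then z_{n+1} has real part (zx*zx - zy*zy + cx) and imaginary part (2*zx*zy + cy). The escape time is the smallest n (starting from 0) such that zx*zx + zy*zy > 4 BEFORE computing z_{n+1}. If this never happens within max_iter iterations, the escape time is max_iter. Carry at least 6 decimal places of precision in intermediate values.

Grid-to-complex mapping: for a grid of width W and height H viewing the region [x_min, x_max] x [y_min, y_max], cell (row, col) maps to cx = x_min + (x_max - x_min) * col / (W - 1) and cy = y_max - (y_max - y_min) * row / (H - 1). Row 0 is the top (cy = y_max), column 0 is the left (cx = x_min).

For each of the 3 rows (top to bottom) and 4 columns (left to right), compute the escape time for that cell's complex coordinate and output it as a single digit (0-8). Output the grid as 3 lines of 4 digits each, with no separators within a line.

(row=0, col=0): c = -1.0200 + 0.9600i → escape time 3
(row=0, col=1): c = -0.4833 + 0.9600i → escape time 4
(row=0, col=2): c = 0.0533 + 0.9600i → escape time 5
(row=0, col=3): c = 0.5900 + 0.9600i → escape time 2
(row=1, col=0): c = -1.0200 + 0.1400i → escape time 8
(row=1, col=1): c = -0.4833 + 0.1400i → escape time 8
(row=1, col=2): c = 0.0533 + 0.1400i → escape time 8
(row=1, col=3): c = 0.5900 + 0.1400i → escape time 4
(row=2, col=0): c = -1.0200 + -0.6800i → escape time 4
(row=2, col=1): c = -0.4833 + -0.6800i → escape time 8
(row=2, col=2): c = 0.0533 + -0.6800i → escape time 8
(row=2, col=3): c = 0.5900 + -0.6800i → escape time 3

Answer: 3452
8884
4883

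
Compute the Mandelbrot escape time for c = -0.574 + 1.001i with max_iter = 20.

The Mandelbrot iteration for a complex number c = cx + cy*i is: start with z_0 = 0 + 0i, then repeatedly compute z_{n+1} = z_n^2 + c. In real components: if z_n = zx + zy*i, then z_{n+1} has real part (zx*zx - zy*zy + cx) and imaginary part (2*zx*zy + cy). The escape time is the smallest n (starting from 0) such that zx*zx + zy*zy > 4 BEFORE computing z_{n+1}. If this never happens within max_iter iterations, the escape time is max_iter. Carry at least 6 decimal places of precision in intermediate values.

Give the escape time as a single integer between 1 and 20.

Answer: 4

Derivation:
z_0 = 0 + 0i, c = -0.5740 + 1.0010i
Iter 1: z = -0.5740 + 1.0010i, |z|^2 = 1.3315
Iter 2: z = -1.2465 + -0.1481i, |z|^2 = 1.5758
Iter 3: z = 0.9579 + 1.3703i, |z|^2 = 2.7954
Iter 4: z = -1.5343 + 3.6262i, |z|^2 = 15.5037
Escaped at iteration 4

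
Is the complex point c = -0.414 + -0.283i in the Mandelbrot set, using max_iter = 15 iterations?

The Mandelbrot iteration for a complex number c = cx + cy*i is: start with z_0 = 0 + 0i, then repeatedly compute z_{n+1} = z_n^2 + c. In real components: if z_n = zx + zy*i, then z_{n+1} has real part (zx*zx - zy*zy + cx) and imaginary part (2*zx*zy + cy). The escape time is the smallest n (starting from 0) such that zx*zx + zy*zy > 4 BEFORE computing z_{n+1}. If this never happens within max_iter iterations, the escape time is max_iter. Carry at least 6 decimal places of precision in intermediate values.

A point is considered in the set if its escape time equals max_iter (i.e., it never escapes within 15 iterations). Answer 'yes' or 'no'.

z_0 = 0 + 0i, c = -0.4140 + -0.2830i
Iter 1: z = -0.4140 + -0.2830i, |z|^2 = 0.2515
Iter 2: z = -0.3227 + -0.0487i, |z|^2 = 0.1065
Iter 3: z = -0.3122 + -0.2516i, |z|^2 = 0.1608
Iter 4: z = -0.3798 + -0.1259i, |z|^2 = 0.1601
Iter 5: z = -0.2856 + -0.1874i, |z|^2 = 0.1167
Iter 6: z = -0.3675 + -0.1760i, |z|^2 = 0.1661
Iter 7: z = -0.3099 + -0.1536i, |z|^2 = 0.1196
Iter 8: z = -0.3416 + -0.1878i, |z|^2 = 0.1519
Iter 9: z = -0.3326 + -0.1547i, |z|^2 = 0.1345
Iter 10: z = -0.3273 + -0.1801i, |z|^2 = 0.1396
Iter 11: z = -0.3393 + -0.1651i, |z|^2 = 0.1424
Iter 12: z = -0.3261 + -0.1710i, |z|^2 = 0.1356
Iter 13: z = -0.3369 + -0.1715i, |z|^2 = 0.1429
Iter 14: z = -0.3299 + -0.1675i, |z|^2 = 0.1369
Did not escape in 15 iterations → in set

Answer: yes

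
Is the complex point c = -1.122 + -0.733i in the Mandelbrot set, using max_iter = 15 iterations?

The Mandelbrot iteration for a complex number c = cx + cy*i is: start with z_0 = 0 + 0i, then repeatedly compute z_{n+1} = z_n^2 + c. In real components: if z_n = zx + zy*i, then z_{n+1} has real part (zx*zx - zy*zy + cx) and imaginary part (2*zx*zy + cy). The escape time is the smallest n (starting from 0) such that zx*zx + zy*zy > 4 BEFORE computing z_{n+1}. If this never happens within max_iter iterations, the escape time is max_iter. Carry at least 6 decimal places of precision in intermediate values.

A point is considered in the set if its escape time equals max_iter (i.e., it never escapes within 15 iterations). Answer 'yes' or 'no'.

z_0 = 0 + 0i, c = -1.1220 + -0.7330i
Iter 1: z = -1.1220 + -0.7330i, |z|^2 = 1.7962
Iter 2: z = -0.4004 + 0.9119i, |z|^2 = 0.9918
Iter 3: z = -1.7931 + -1.4632i, |z|^2 = 5.3564
Escaped at iteration 3

Answer: no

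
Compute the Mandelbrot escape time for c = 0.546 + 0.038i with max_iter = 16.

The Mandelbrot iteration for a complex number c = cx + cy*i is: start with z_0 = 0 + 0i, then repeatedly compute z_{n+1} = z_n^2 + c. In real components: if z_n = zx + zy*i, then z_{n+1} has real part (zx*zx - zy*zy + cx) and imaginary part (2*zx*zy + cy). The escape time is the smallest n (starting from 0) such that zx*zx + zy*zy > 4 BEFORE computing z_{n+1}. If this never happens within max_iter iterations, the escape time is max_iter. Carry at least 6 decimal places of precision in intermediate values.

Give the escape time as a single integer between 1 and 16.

Answer: 4

Derivation:
z_0 = 0 + 0i, c = 0.5460 + 0.0380i
Iter 1: z = 0.5460 + 0.0380i, |z|^2 = 0.2996
Iter 2: z = 0.8427 + 0.0795i, |z|^2 = 0.7164
Iter 3: z = 1.2498 + 0.1720i, |z|^2 = 1.5915
Iter 4: z = 2.0784 + 0.4679i, |z|^2 = 4.5385
Escaped at iteration 4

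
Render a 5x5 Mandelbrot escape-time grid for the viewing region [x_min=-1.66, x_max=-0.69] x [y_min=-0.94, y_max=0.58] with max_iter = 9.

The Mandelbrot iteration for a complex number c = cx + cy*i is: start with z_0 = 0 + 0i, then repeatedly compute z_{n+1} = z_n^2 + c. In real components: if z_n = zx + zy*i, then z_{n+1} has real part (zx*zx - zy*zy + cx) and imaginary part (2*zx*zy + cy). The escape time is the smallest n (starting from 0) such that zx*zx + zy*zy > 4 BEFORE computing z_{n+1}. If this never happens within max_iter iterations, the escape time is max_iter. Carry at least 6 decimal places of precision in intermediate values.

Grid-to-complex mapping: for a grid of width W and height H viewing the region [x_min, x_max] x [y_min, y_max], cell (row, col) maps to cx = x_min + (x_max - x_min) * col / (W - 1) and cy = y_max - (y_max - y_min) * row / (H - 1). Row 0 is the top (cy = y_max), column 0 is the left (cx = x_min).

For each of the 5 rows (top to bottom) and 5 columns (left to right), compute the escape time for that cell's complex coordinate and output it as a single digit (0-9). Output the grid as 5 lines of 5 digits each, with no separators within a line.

Answer: 33456
46999
47999
33457
23334

Derivation:
(row=0, col=0): c = -1.6600 + 0.5800i → escape time 3
(row=0, col=1): c = -1.4175 + 0.5800i → escape time 3
(row=0, col=2): c = -1.1750 + 0.5800i → escape time 4
(row=0, col=3): c = -0.9325 + 0.5800i → escape time 5
(row=0, col=4): c = -0.6900 + 0.5800i → escape time 6
(row=1, col=0): c = -1.6600 + 0.2000i → escape time 4
(row=1, col=1): c = -1.4175 + 0.2000i → escape time 6
(row=1, col=2): c = -1.1750 + 0.2000i → escape time 9
(row=1, col=3): c = -0.9325 + 0.2000i → escape time 9
(row=1, col=4): c = -0.6900 + 0.2000i → escape time 9
(row=2, col=0): c = -1.6600 + -0.1800i → escape time 4
(row=2, col=1): c = -1.4175 + -0.1800i → escape time 7
(row=2, col=2): c = -1.1750 + -0.1800i → escape time 9
(row=2, col=3): c = -0.9325 + -0.1800i → escape time 9
(row=2, col=4): c = -0.6900 + -0.1800i → escape time 9
(row=3, col=0): c = -1.6600 + -0.5600i → escape time 3
(row=3, col=1): c = -1.4175 + -0.5600i → escape time 3
(row=3, col=2): c = -1.1750 + -0.5600i → escape time 4
(row=3, col=3): c = -0.9325 + -0.5600i → escape time 5
(row=3, col=4): c = -0.6900 + -0.5600i → escape time 7
(row=4, col=0): c = -1.6600 + -0.9400i → escape time 2
(row=4, col=1): c = -1.4175 + -0.9400i → escape time 3
(row=4, col=2): c = -1.1750 + -0.9400i → escape time 3
(row=4, col=3): c = -0.9325 + -0.9400i → escape time 3
(row=4, col=4): c = -0.6900 + -0.9400i → escape time 4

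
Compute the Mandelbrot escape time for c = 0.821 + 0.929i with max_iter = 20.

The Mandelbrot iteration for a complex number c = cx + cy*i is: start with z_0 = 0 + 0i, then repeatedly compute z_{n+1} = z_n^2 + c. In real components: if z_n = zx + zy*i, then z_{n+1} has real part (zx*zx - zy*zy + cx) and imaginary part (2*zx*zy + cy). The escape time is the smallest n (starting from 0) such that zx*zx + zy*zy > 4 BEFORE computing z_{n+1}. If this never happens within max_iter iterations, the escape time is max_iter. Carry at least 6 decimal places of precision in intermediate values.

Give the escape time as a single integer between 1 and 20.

Answer: 2

Derivation:
z_0 = 0 + 0i, c = 0.8210 + 0.9290i
Iter 1: z = 0.8210 + 0.9290i, |z|^2 = 1.5371
Iter 2: z = 0.6320 + 2.4544i, |z|^2 = 6.4236
Escaped at iteration 2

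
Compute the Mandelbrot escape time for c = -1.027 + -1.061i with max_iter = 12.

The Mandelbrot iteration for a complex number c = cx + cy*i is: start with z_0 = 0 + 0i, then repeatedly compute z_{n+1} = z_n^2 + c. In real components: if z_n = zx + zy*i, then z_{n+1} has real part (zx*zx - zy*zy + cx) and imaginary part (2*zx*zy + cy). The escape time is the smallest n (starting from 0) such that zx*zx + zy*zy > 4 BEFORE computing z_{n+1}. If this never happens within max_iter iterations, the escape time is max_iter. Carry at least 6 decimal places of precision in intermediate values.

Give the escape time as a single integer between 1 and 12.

Answer: 3

Derivation:
z_0 = 0 + 0i, c = -1.0270 + -1.0610i
Iter 1: z = -1.0270 + -1.0610i, |z|^2 = 2.1804
Iter 2: z = -1.0980 + 1.1183i, |z|^2 = 2.4562
Iter 3: z = -1.0720 + -3.5168i, |z|^2 = 13.5167
Escaped at iteration 3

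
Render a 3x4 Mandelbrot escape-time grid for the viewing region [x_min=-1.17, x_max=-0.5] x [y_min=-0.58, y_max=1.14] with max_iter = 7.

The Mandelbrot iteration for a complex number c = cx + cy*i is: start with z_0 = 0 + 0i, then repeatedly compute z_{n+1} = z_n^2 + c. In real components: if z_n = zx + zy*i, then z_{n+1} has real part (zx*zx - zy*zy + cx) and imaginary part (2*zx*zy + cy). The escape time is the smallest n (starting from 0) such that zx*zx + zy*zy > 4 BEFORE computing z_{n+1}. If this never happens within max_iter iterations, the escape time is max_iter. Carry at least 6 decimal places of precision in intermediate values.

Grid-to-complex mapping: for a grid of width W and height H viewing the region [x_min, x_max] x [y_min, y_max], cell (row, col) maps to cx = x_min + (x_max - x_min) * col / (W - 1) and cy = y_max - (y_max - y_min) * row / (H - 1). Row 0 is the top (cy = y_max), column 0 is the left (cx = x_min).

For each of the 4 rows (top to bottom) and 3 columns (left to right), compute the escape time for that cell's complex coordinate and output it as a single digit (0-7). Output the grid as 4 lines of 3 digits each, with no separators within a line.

Answer: 333
457
777
457

Derivation:
(row=0, col=0): c = -1.1700 + 1.1400i → escape time 3
(row=0, col=1): c = -0.8350 + 1.1400i → escape time 3
(row=0, col=2): c = -0.5000 + 1.1400i → escape time 3
(row=1, col=0): c = -1.1700 + 0.5667i → escape time 4
(row=1, col=1): c = -0.8350 + 0.5667i → escape time 5
(row=1, col=2): c = -0.5000 + 0.5667i → escape time 7
(row=2, col=0): c = -1.1700 + -0.0067i → escape time 7
(row=2, col=1): c = -0.8350 + -0.0067i → escape time 7
(row=2, col=2): c = -0.5000 + -0.0067i → escape time 7
(row=3, col=0): c = -1.1700 + -0.5800i → escape time 4
(row=3, col=1): c = -0.8350 + -0.5800i → escape time 5
(row=3, col=2): c = -0.5000 + -0.5800i → escape time 7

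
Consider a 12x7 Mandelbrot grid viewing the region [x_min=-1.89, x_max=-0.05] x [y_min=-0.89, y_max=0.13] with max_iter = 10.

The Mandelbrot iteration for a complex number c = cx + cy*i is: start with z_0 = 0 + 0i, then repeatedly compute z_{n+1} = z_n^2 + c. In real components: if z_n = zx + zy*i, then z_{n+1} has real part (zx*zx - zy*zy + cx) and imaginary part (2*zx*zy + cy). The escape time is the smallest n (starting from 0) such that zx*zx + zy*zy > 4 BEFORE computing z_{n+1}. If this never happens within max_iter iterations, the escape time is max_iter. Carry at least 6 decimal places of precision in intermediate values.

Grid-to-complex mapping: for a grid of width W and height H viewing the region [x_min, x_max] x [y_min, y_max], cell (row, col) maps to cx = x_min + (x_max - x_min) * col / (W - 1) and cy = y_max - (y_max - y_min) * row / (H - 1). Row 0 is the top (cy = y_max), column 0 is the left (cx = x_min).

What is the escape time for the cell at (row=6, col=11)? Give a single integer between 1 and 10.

z_0 = 0 + 0i, c = -0.0500 + -0.8900i
Iter 1: z = -0.0500 + -0.8900i, |z|^2 = 0.7946
Iter 2: z = -0.8396 + -0.8010i, |z|^2 = 1.3465
Iter 3: z = 0.0133 + 0.4550i, |z|^2 = 0.2072
Iter 4: z = -0.2569 + -0.8779i, |z|^2 = 0.8366
Iter 5: z = -0.7547 + -0.4390i, |z|^2 = 0.7622
Iter 6: z = 0.3268 + -0.2274i, |z|^2 = 0.1585
Iter 7: z = 0.0051 + -1.0387i, |z|^2 = 1.0788
Iter 8: z = -1.1288 + -0.9006i, |z|^2 = 2.0852
Iter 9: z = 0.4131 + 1.1431i, |z|^2 = 1.4774

Answer: 10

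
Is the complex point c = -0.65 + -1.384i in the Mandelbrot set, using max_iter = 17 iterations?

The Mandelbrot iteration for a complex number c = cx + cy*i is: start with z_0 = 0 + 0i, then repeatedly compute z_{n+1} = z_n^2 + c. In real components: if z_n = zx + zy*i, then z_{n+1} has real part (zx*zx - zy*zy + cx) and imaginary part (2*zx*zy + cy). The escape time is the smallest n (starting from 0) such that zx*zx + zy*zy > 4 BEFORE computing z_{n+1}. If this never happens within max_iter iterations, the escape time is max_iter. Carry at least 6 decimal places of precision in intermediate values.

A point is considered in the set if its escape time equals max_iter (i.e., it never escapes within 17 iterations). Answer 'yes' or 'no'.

z_0 = 0 + 0i, c = -0.6500 + -1.3840i
Iter 1: z = -0.6500 + -1.3840i, |z|^2 = 2.3380
Iter 2: z = -2.1430 + 0.4152i, |z|^2 = 4.7647
Escaped at iteration 2

Answer: no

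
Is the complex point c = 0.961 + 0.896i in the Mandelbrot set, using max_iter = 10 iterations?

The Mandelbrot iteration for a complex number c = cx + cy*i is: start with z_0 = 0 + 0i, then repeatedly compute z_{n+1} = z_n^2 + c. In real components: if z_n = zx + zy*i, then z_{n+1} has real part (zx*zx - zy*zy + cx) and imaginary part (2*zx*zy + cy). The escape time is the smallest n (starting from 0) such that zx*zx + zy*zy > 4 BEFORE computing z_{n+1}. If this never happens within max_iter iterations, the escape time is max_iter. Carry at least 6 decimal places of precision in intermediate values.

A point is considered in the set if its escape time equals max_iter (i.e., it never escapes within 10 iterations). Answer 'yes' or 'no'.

z_0 = 0 + 0i, c = 0.9610 + 0.8960i
Iter 1: z = 0.9610 + 0.8960i, |z|^2 = 1.7263
Iter 2: z = 1.0817 + 2.6181i, |z|^2 = 8.0246
Escaped at iteration 2

Answer: no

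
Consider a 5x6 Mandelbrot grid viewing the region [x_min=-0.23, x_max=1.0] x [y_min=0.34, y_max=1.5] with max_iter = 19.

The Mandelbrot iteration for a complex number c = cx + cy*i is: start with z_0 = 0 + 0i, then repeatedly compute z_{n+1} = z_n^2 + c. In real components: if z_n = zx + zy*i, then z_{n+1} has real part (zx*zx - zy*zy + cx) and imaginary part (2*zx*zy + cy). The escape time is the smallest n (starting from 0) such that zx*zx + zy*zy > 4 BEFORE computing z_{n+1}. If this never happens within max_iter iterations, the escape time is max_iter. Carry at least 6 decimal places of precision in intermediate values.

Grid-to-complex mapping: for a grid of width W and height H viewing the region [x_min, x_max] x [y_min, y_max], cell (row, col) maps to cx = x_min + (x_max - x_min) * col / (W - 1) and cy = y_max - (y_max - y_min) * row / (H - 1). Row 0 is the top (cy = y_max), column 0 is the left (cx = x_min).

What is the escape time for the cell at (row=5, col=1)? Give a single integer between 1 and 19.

Answer: 19

Derivation:
z_0 = 0 + 0i, c = 0.0775 + 0.3400i
Iter 1: z = 0.0775 + 0.3400i, |z|^2 = 0.1216
Iter 2: z = -0.0321 + 0.3927i, |z|^2 = 0.1552
Iter 3: z = -0.0757 + 0.3148i, |z|^2 = 0.1048
Iter 4: z = -0.0159 + 0.2924i, |z|^2 = 0.0857
Iter 5: z = -0.0077 + 0.3307i, |z|^2 = 0.1094
Iter 6: z = -0.0318 + 0.3349i, |z|^2 = 0.1132
Iter 7: z = -0.0336 + 0.3187i, |z|^2 = 0.1027
Iter 8: z = -0.0229 + 0.3186i, |z|^2 = 0.1020
Iter 9: z = -0.0235 + 0.3254i, |z|^2 = 0.1064
Iter 10: z = -0.0278 + 0.3247i, |z|^2 = 0.1062
Iter 11: z = -0.0272 + 0.3219i, |z|^2 = 0.1044
Iter 12: z = -0.0254 + 0.3225i, |z|^2 = 0.1047
Iter 13: z = -0.0259 + 0.3236i, |z|^2 = 0.1054
Iter 14: z = -0.0266 + 0.3233i, |z|^2 = 0.1052
Iter 15: z = -0.0263 + 0.3228i, |z|^2 = 0.1049
Iter 16: z = -0.0260 + 0.3230i, |z|^2 = 0.1050
Iter 17: z = -0.0262 + 0.3232i, |z|^2 = 0.1051
Iter 18: z = -0.0263 + 0.3231i, |z|^2 = 0.1051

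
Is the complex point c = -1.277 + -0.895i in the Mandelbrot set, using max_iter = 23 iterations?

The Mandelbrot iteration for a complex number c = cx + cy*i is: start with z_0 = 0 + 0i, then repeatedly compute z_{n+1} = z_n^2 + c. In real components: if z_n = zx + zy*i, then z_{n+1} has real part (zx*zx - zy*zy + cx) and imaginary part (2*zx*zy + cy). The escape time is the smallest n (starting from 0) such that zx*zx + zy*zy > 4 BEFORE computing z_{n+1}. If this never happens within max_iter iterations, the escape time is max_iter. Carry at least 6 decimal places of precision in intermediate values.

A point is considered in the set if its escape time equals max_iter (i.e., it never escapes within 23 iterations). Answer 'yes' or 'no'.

z_0 = 0 + 0i, c = -1.2770 + -0.8950i
Iter 1: z = -1.2770 + -0.8950i, |z|^2 = 2.4318
Iter 2: z = -0.4473 + 1.3908i, |z|^2 = 2.1345
Iter 3: z = -3.0113 + -2.1392i, |z|^2 = 13.6444
Escaped at iteration 3

Answer: no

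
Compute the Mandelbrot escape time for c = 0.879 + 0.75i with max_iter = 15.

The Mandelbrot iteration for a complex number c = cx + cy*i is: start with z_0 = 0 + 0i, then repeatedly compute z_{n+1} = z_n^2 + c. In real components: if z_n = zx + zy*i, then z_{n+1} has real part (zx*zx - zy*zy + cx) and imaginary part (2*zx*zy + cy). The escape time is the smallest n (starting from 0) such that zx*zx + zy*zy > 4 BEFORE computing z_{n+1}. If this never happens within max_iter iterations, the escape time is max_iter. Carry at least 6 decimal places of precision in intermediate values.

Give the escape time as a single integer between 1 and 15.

Answer: 2

Derivation:
z_0 = 0 + 0i, c = 0.8790 + 0.7500i
Iter 1: z = 0.8790 + 0.7500i, |z|^2 = 1.3351
Iter 2: z = 1.0891 + 2.0685i, |z|^2 = 5.4649
Escaped at iteration 2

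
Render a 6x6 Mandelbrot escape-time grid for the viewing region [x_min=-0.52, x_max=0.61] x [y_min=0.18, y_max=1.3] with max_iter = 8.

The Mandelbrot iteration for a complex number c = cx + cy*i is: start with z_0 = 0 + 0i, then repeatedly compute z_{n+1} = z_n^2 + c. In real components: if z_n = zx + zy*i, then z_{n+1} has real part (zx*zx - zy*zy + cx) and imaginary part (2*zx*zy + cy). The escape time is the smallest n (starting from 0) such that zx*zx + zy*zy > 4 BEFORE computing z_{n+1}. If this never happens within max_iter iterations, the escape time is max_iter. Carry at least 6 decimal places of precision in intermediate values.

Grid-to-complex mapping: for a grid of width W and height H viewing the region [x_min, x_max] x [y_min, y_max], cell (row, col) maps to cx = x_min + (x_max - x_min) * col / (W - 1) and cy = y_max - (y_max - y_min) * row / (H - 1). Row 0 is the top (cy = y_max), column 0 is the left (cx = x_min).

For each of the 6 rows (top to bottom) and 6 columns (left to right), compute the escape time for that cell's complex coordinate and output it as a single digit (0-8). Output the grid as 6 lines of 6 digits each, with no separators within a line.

(row=0, col=0): c = -0.5200 + 1.3000i → escape time 3
(row=0, col=1): c = -0.2940 + 1.3000i → escape time 3
(row=0, col=2): c = -0.0680 + 1.3000i → escape time 2
(row=0, col=3): c = 0.1580 + 1.3000i → escape time 2
(row=0, col=4): c = 0.3840 + 1.3000i → escape time 2
(row=0, col=5): c = 0.6100 + 1.3000i → escape time 2
(row=1, col=0): c = -0.5200 + 1.0760i → escape time 4
(row=1, col=1): c = -0.2940 + 1.0760i → escape time 5
(row=1, col=2): c = -0.0680 + 1.0760i → escape time 5
(row=1, col=3): c = 0.1580 + 1.0760i → escape time 4
(row=1, col=4): c = 0.3840 + 1.0760i → escape time 2
(row=1, col=5): c = 0.6100 + 1.0760i → escape time 2
(row=2, col=0): c = -0.5200 + 0.8520i → escape time 4
(row=2, col=1): c = -0.2940 + 0.8520i → escape time 8
(row=2, col=2): c = -0.0680 + 0.8520i → escape time 8
(row=2, col=3): c = 0.1580 + 0.8520i → escape time 5
(row=2, col=4): c = 0.3840 + 0.8520i → escape time 4
(row=2, col=5): c = 0.6100 + 0.8520i → escape time 3
(row=3, col=0): c = -0.5200 + 0.6280i → escape time 8
(row=3, col=1): c = -0.2940 + 0.6280i → escape time 8
(row=3, col=2): c = -0.0680 + 0.6280i → escape time 8
(row=3, col=3): c = 0.1580 + 0.6280i → escape time 8
(row=3, col=4): c = 0.3840 + 0.6280i → escape time 8
(row=3, col=5): c = 0.6100 + 0.6280i → escape time 3
(row=4, col=0): c = -0.5200 + 0.4040i → escape time 8
(row=4, col=1): c = -0.2940 + 0.4040i → escape time 8
(row=4, col=2): c = -0.0680 + 0.4040i → escape time 8
(row=4, col=3): c = 0.1580 + 0.4040i → escape time 8
(row=4, col=4): c = 0.3840 + 0.4040i → escape time 8
(row=4, col=5): c = 0.6100 + 0.4040i → escape time 4
(row=5, col=0): c = -0.5200 + 0.1800i → escape time 8
(row=5, col=1): c = -0.2940 + 0.1800i → escape time 8
(row=5, col=2): c = -0.0680 + 0.1800i → escape time 8
(row=5, col=3): c = 0.1580 + 0.1800i → escape time 8
(row=5, col=4): c = 0.3840 + 0.1800i → escape time 8
(row=5, col=5): c = 0.6100 + 0.1800i → escape time 4

Answer: 332222
455422
488543
888883
888884
888884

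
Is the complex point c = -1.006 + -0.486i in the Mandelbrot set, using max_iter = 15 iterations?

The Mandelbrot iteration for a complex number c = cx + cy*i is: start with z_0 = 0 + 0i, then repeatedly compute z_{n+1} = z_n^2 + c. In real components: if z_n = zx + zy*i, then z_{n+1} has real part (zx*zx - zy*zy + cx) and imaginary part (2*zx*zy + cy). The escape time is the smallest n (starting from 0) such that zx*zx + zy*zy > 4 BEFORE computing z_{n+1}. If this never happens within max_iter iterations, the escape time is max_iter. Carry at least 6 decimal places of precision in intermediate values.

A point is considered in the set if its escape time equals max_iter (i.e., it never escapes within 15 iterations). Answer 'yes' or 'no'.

Answer: no

Derivation:
z_0 = 0 + 0i, c = -1.0060 + -0.4860i
Iter 1: z = -1.0060 + -0.4860i, |z|^2 = 1.2482
Iter 2: z = -0.2302 + 0.4918i, |z|^2 = 0.2949
Iter 3: z = -1.1949 + -0.7124i, |z|^2 = 1.9354
Iter 4: z = -0.0857 + 1.2165i, |z|^2 = 1.4873
Iter 5: z = -2.4786 + -0.6944i, |z|^2 = 6.6257
Escaped at iteration 5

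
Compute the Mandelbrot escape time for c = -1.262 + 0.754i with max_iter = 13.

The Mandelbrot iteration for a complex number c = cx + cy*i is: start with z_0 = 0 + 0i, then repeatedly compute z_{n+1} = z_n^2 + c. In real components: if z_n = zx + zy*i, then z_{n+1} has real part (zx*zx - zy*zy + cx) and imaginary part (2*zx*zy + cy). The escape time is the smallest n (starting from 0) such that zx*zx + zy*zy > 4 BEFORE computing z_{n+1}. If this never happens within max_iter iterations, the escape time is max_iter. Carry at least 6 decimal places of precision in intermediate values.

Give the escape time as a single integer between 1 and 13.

Answer: 3

Derivation:
z_0 = 0 + 0i, c = -1.2620 + 0.7540i
Iter 1: z = -1.2620 + 0.7540i, |z|^2 = 2.1612
Iter 2: z = -0.2379 + -1.1491i, |z|^2 = 1.3770
Iter 3: z = -2.5258 + 1.3007i, |z|^2 = 8.0716
Escaped at iteration 3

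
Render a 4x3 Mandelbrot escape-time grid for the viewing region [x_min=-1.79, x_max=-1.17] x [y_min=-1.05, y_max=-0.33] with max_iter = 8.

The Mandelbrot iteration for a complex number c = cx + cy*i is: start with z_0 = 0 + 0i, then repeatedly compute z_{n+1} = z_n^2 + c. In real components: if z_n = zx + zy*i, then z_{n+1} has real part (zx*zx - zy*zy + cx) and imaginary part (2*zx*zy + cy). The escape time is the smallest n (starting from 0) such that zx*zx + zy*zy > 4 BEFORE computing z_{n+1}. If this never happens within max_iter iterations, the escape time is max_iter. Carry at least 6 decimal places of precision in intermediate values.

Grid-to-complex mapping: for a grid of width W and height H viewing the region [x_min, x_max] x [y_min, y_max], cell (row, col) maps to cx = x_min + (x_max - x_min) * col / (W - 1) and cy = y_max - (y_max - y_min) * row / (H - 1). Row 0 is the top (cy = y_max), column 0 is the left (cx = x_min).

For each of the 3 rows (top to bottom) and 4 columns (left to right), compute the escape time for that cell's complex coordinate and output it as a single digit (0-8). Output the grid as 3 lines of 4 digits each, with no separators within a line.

Answer: 3458
2333
1233

Derivation:
(row=0, col=0): c = -1.7900 + -0.3300i → escape time 3
(row=0, col=1): c = -1.5833 + -0.3300i → escape time 4
(row=0, col=2): c = -1.3767 + -0.3300i → escape time 5
(row=0, col=3): c = -1.1700 + -0.3300i → escape time 8
(row=1, col=0): c = -1.7900 + -0.6900i → escape time 2
(row=1, col=1): c = -1.5833 + -0.6900i → escape time 3
(row=1, col=2): c = -1.3767 + -0.6900i → escape time 3
(row=1, col=3): c = -1.1700 + -0.6900i → escape time 3
(row=2, col=0): c = -1.7900 + -1.0500i → escape time 1
(row=2, col=1): c = -1.5833 + -1.0500i → escape time 2
(row=2, col=2): c = -1.3767 + -1.0500i → escape time 3
(row=2, col=3): c = -1.1700 + -1.0500i → escape time 3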